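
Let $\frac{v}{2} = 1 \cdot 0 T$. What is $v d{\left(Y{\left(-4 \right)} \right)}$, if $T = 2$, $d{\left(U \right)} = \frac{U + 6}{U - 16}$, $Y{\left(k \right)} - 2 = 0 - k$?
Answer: $0$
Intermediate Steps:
$Y{\left(k \right)} = 2 - k$ ($Y{\left(k \right)} = 2 + \left(0 - k\right) = 2 - k$)
$d{\left(U \right)} = \frac{6 + U}{-16 + U}$
$v = 0$ ($v = 2 \cdot 1 \cdot 0 \cdot 2 = 2 \cdot 0 \cdot 2 = 2 \cdot 0 = 0$)
$v d{\left(Y{\left(-4 \right)} \right)} = 0 \frac{6 + \left(2 - -4\right)}{-16 + \left(2 - -4\right)} = 0 \frac{6 + \left(2 + 4\right)}{-16 + \left(2 + 4\right)} = 0 \frac{6 + 6}{-16 + 6} = 0 \frac{1}{-10} \cdot 12 = 0 \left(\left(- \frac{1}{10}\right) 12\right) = 0 \left(- \frac{6}{5}\right) = 0$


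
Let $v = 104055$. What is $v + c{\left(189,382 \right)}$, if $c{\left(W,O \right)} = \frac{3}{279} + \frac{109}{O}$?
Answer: $\frac{3696668449}{35526} \approx 1.0406 \cdot 10^{5}$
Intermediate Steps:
$c{\left(W,O \right)} = \frac{1}{93} + \frac{109}{O}$ ($c{\left(W,O \right)} = 3 \cdot \frac{1}{279} + \frac{109}{O} = \frac{1}{93} + \frac{109}{O}$)
$v + c{\left(189,382 \right)} = 104055 + \frac{10137 + 382}{93 \cdot 382} = 104055 + \frac{1}{93} \cdot \frac{1}{382} \cdot 10519 = 104055 + \frac{10519}{35526} = \frac{3696668449}{35526}$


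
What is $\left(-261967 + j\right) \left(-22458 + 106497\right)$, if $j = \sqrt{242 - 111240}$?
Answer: $-22015444713 + 84039 i \sqrt{110998} \approx -2.2015 \cdot 10^{10} + 2.7999 \cdot 10^{7} i$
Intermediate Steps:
$j = i \sqrt{110998}$ ($j = \sqrt{-110998} = i \sqrt{110998} \approx 333.16 i$)
$\left(-261967 + j\right) \left(-22458 + 106497\right) = \left(-261967 + i \sqrt{110998}\right) \left(-22458 + 106497\right) = \left(-261967 + i \sqrt{110998}\right) 84039 = -22015444713 + 84039 i \sqrt{110998}$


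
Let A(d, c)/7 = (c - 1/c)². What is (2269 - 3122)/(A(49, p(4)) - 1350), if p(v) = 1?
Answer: 853/1350 ≈ 0.63185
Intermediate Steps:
A(d, c) = 7*(c - 1/c)²
(2269 - 3122)/(A(49, p(4)) - 1350) = (2269 - 3122)/(7*(-1 + 1²)²/1² - 1350) = -853/(7*1*(-1 + 1)² - 1350) = -853/(7*1*0² - 1350) = -853/(7*1*0 - 1350) = -853/(0 - 1350) = -853/(-1350) = -853*(-1/1350) = 853/1350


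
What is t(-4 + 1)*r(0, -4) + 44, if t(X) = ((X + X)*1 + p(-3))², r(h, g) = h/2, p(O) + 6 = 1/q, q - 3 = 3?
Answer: 44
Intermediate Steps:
q = 6 (q = 3 + 3 = 6)
p(O) = -35/6 (p(O) = -6 + 1/6 = -6 + ⅙ = -35/6)
r(h, g) = h/2 (r(h, g) = h*(½) = h/2)
t(X) = (-35/6 + 2*X)² (t(X) = ((X + X)*1 - 35/6)² = ((2*X)*1 - 35/6)² = (2*X - 35/6)² = (-35/6 + 2*X)²)
t(-4 + 1)*r(0, -4) + 44 = ((-35 + 12*(-4 + 1))²/36)*((½)*0) + 44 = ((-35 + 12*(-3))²/36)*0 + 44 = ((-35 - 36)²/36)*0 + 44 = ((1/36)*(-71)²)*0 + 44 = ((1/36)*5041)*0 + 44 = (5041/36)*0 + 44 = 0 + 44 = 44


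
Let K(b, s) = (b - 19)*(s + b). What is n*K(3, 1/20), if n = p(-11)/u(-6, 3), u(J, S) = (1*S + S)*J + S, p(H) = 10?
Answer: 488/33 ≈ 14.788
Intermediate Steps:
K(b, s) = (-19 + b)*(b + s)
u(J, S) = S + 2*J*S (u(J, S) = (S + S)*J + S = (2*S)*J + S = 2*J*S + S = S + 2*J*S)
n = -10/33 (n = 10/((3*(1 + 2*(-6)))) = 10/((3*(1 - 12))) = 10/((3*(-11))) = 10/(-33) = 10*(-1/33) = -10/33 ≈ -0.30303)
n*K(3, 1/20) = -10*(3**2 - 19*3 - 19/20 + 3/20)/33 = -10*(9 - 57 - 19*1/20 + 3*(1/20))/33 = -10*(9 - 57 - 19/20 + 3/20)/33 = -10/33*(-244/5) = 488/33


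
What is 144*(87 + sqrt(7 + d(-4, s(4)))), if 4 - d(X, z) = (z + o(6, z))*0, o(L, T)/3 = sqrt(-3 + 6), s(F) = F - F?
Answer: 12528 + 144*sqrt(11) ≈ 13006.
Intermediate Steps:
s(F) = 0
o(L, T) = 3*sqrt(3) (o(L, T) = 3*sqrt(-3 + 6) = 3*sqrt(3))
d(X, z) = 4 (d(X, z) = 4 - (z + 3*sqrt(3))*0 = 4 - 1*0 = 4 + 0 = 4)
144*(87 + sqrt(7 + d(-4, s(4)))) = 144*(87 + sqrt(7 + 4)) = 144*(87 + sqrt(11)) = 12528 + 144*sqrt(11)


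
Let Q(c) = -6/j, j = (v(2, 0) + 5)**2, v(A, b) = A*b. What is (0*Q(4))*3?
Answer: 0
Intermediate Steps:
j = 25 (j = (2*0 + 5)**2 = (0 + 5)**2 = 5**2 = 25)
Q(c) = -6/25
(0*Q(4))*3 = (0*(-6/25))*3 = 0*3 = 0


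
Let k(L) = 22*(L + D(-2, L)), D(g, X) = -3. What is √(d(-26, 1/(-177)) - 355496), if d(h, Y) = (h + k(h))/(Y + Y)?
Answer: 2*I*√74183 ≈ 544.73*I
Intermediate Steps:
k(L) = -66 + 22*L (k(L) = 22*(L - 3) = 22*(-3 + L) = -66 + 22*L)
d(h, Y) = (-66 + 23*h)/(2*Y) (d(h, Y) = (h + (-66 + 22*h))/(Y + Y) = (-66 + 23*h)/((2*Y)) = (-66 + 23*h)*(1/(2*Y)) = (-66 + 23*h)/(2*Y))
√(d(-26, 1/(-177)) - 355496) = √((-66 + 23*(-26))/(2*(1/(-177))) - 355496) = √((-66 - 598)/(2*(-1/177)) - 355496) = √((½)*(-177)*(-664) - 355496) = √(58764 - 355496) = √(-296732) = 2*I*√74183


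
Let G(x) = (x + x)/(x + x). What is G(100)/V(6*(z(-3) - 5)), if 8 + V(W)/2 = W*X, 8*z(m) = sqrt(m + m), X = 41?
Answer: -4952/12306539 - 123*I*sqrt(6)/12306539 ≈ -0.00040239 - 2.4482e-5*I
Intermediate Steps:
z(m) = sqrt(2)*sqrt(m)/8 (z(m) = sqrt(m + m)/8 = sqrt(2*m)/8 = (sqrt(2)*sqrt(m))/8 = sqrt(2)*sqrt(m)/8)
G(x) = 1 (G(x) = (2*x)/((2*x)) = (2*x)*(1/(2*x)) = 1)
V(W) = -16 + 82*W (V(W) = -16 + 2*(W*41) = -16 + 2*(41*W) = -16 + 82*W)
G(100)/V(6*(z(-3) - 5)) = 1/(-16 + 82*(6*(sqrt(2)*sqrt(-3)/8 - 5))) = 1/(-16 + 82*(6*(sqrt(2)*(I*sqrt(3))/8 - 5))) = 1/(-16 + 82*(6*(I*sqrt(6)/8 - 5))) = 1/(-16 + 82*(6*(-5 + I*sqrt(6)/8))) = 1/(-16 + 82*(-30 + 3*I*sqrt(6)/4)) = 1/(-16 + (-2460 + 123*I*sqrt(6)/2)) = 1/(-2476 + 123*I*sqrt(6)/2)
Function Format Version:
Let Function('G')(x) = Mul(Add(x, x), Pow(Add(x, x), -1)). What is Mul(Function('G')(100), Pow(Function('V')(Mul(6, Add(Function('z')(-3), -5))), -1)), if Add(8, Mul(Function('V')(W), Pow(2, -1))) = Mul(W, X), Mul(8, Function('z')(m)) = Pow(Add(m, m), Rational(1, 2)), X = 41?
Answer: Add(Rational(-4952, 12306539), Mul(Rational(-123, 12306539), I, Pow(6, Rational(1, 2)))) ≈ Add(-0.00040239, Mul(-2.4482e-5, I))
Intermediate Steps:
Function('z')(m) = Mul(Rational(1, 8), Pow(2, Rational(1, 2)), Pow(m, Rational(1, 2))) (Function('z')(m) = Mul(Rational(1, 8), Pow(Add(m, m), Rational(1, 2))) = Mul(Rational(1, 8), Pow(Mul(2, m), Rational(1, 2))) = Mul(Rational(1, 8), Mul(Pow(2, Rational(1, 2)), Pow(m, Rational(1, 2)))) = Mul(Rational(1, 8), Pow(2, Rational(1, 2)), Pow(m, Rational(1, 2))))
Function('G')(x) = 1 (Function('G')(x) = Mul(Mul(2, x), Pow(Mul(2, x), -1)) = Mul(Mul(2, x), Mul(Rational(1, 2), Pow(x, -1))) = 1)
Function('V')(W) = Add(-16, Mul(82, W)) (Function('V')(W) = Add(-16, Mul(2, Mul(W, 41))) = Add(-16, Mul(2, Mul(41, W))) = Add(-16, Mul(82, W)))
Mul(Function('G')(100), Pow(Function('V')(Mul(6, Add(Function('z')(-3), -5))), -1)) = Mul(1, Pow(Add(-16, Mul(82, Mul(6, Add(Mul(Rational(1, 8), Pow(2, Rational(1, 2)), Pow(-3, Rational(1, 2))), -5)))), -1)) = Mul(1, Pow(Add(-16, Mul(82, Mul(6, Add(Mul(Rational(1, 8), Pow(2, Rational(1, 2)), Mul(I, Pow(3, Rational(1, 2)))), -5)))), -1)) = Mul(1, Pow(Add(-16, Mul(82, Mul(6, Add(Mul(Rational(1, 8), I, Pow(6, Rational(1, 2))), -5)))), -1)) = Mul(1, Pow(Add(-16, Mul(82, Mul(6, Add(-5, Mul(Rational(1, 8), I, Pow(6, Rational(1, 2))))))), -1)) = Mul(1, Pow(Add(-16, Mul(82, Add(-30, Mul(Rational(3, 4), I, Pow(6, Rational(1, 2)))))), -1)) = Mul(1, Pow(Add(-16, Add(-2460, Mul(Rational(123, 2), I, Pow(6, Rational(1, 2))))), -1)) = Mul(1, Pow(Add(-2476, Mul(Rational(123, 2), I, Pow(6, Rational(1, 2)))), -1)) = Pow(Add(-2476, Mul(Rational(123, 2), I, Pow(6, Rational(1, 2)))), -1)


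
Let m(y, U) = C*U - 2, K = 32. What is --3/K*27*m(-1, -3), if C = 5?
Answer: -1377/32 ≈ -43.031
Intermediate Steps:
m(y, U) = -2 + 5*U (m(y, U) = 5*U - 2 = -2 + 5*U)
--3/K*27*m(-1, -3) = --3/32*27*(-2 + 5*(-3)) = --3*1/32*27*(-2 - 15) = -(-3/32*27)*(-17) = -(-81)*(-17)/32 = -1*1377/32 = -1377/32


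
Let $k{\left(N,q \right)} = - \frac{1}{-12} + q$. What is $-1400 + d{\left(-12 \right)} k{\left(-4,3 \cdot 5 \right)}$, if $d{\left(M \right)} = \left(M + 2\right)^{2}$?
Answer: $\frac{325}{3} \approx 108.33$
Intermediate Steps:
$d{\left(M \right)} = \left(2 + M\right)^{2}$
$k{\left(N,q \right)} = \frac{1}{12} + q$ ($k{\left(N,q \right)} = \left(-1\right) \left(- \frac{1}{12}\right) + q = \frac{1}{12} + q$)
$-1400 + d{\left(-12 \right)} k{\left(-4,3 \cdot 5 \right)} = -1400 + \left(2 - 12\right)^{2} \left(\frac{1}{12} + 3 \cdot 5\right) = -1400 + \left(-10\right)^{2} \left(\frac{1}{12} + 15\right) = -1400 + 100 \cdot \frac{181}{12} = -1400 + \frac{4525}{3} = \frac{325}{3}$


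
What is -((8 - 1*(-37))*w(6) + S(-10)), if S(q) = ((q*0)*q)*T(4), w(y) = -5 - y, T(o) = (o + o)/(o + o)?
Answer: 495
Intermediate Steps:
T(o) = 1 (T(o) = (2*o)/((2*o)) = (2*o)*(1/(2*o)) = 1)
S(q) = 0 (S(q) = ((q*0)*q)*1 = (0*q)*1 = 0*1 = 0)
-((8 - 1*(-37))*w(6) + S(-10)) = -((8 - 1*(-37))*(-5 - 1*6) + 0) = -((8 + 37)*(-5 - 6) + 0) = -(45*(-11) + 0) = -(-495 + 0) = -1*(-495) = 495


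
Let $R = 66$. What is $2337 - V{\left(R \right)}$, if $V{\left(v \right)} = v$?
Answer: $2271$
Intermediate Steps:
$2337 - V{\left(R \right)} = 2337 - 66 = 2271$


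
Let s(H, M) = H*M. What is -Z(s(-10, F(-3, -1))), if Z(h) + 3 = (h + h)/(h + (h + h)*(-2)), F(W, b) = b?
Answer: 11/3 ≈ 3.6667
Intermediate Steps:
Z(h) = -11/3 (Z(h) = -3 + (h + h)/(h + (h + h)*(-2)) = -3 + (2*h)/(h + (2*h)*(-2)) = -3 + (2*h)/(h - 4*h) = -3 + (2*h)/((-3*h)) = -3 + (2*h)*(-1/(3*h)) = -3 - ⅔ = -11/3)
-Z(s(-10, F(-3, -1))) = -1*(-11/3) = 11/3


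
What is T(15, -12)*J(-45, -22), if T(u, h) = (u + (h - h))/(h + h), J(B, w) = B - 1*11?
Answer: 35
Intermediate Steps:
J(B, w) = -11 + B (J(B, w) = B - 11 = -11 + B)
T(u, h) = u/(2*h) (T(u, h) = (u + 0)/((2*h)) = u*(1/(2*h)) = u/(2*h))
T(15, -12)*J(-45, -22) = ((1/2)*15/(-12))*(-11 - 45) = ((1/2)*15*(-1/12))*(-56) = -5/8*(-56) = 35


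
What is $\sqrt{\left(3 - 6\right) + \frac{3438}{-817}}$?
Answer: $\frac{i \sqrt{4811313}}{817} \approx 2.6848 i$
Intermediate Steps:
$\sqrt{\left(3 - 6\right) + \frac{3438}{-817}} = \sqrt{\left(3 - 6\right) + 3438 \left(- \frac{1}{817}\right)} = \sqrt{-3 - \frac{3438}{817}} = \sqrt{- \frac{5889}{817}} = \frac{i \sqrt{4811313}}{817}$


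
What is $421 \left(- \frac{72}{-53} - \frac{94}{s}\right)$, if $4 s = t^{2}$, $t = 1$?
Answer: $- \frac{8359376}{53} \approx -1.5772 \cdot 10^{5}$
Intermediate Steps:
$s = \frac{1}{4}$ ($s = \frac{1^{2}}{4} = \frac{1}{4} \cdot 1 = \frac{1}{4} \approx 0.25$)
$421 \left(- \frac{72}{-53} - \frac{94}{s}\right) = 421 \left(- \frac{72}{-53} - 94 \frac{1}{\frac{1}{4}}\right) = 421 \left(\left(-72\right) \left(- \frac{1}{53}\right) - 376\right) = 421 \left(\frac{72}{53} - 376\right) = 421 \left(- \frac{19856}{53}\right) = - \frac{8359376}{53}$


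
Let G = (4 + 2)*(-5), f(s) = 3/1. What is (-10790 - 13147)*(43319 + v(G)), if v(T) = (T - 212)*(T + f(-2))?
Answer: -1193331261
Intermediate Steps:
f(s) = 3 (f(s) = 3*1 = 3)
G = -30 (G = 6*(-5) = -30)
v(T) = (-212 + T)*(3 + T) (v(T) = (T - 212)*(T + 3) = (-212 + T)*(3 + T))
(-10790 - 13147)*(43319 + v(G)) = (-10790 - 13147)*(43319 + (-636 + (-30)² - 209*(-30))) = -23937*(43319 + (-636 + 900 + 6270)) = -23937*(43319 + 6534) = -23937*49853 = -1193331261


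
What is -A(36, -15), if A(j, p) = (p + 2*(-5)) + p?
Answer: 40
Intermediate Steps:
A(j, p) = -10 + 2*p (A(j, p) = (p - 10) + p = (-10 + p) + p = -10 + 2*p)
-A(36, -15) = -(-10 + 2*(-15)) = -(-10 - 30) = -1*(-40) = 40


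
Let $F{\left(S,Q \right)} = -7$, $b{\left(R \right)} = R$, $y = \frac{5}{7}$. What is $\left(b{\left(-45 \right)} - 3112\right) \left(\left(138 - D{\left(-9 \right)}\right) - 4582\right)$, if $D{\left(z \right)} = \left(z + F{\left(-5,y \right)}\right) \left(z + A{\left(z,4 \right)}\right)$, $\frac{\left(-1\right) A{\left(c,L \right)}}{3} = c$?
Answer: $13120492$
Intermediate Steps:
$y = \frac{5}{7}$ ($y = 5 \cdot \frac{1}{7} = \frac{5}{7} \approx 0.71429$)
$A{\left(c,L \right)} = - 3 c$
$D{\left(z \right)} = - 2 z \left(-7 + z\right)$ ($D{\left(z \right)} = \left(z - 7\right) \left(z - 3 z\right) = \left(-7 + z\right) \left(- 2 z\right) = - 2 z \left(-7 + z\right)$)
$\left(b{\left(-45 \right)} - 3112\right) \left(\left(138 - D{\left(-9 \right)}\right) - 4582\right) = \left(-45 - 3112\right) \left(\left(138 - 2 \left(-9\right) \left(7 - -9\right)\right) - 4582\right) = - 3157 \left(\left(138 - 2 \left(-9\right) \left(7 + 9\right)\right) - 4582\right) = - 3157 \left(\left(138 - 2 \left(-9\right) 16\right) - 4582\right) = - 3157 \left(\left(138 - -288\right) - 4582\right) = - 3157 \left(\left(138 + 288\right) - 4582\right) = - 3157 \left(426 - 4582\right) = \left(-3157\right) \left(-4156\right) = 13120492$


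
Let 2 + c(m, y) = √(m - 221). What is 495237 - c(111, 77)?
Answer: 495239 - I*√110 ≈ 4.9524e+5 - 10.488*I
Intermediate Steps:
c(m, y) = -2 + √(-221 + m) (c(m, y) = -2 + √(m - 221) = -2 + √(-221 + m))
495237 - c(111, 77) = 495237 - (-2 + √(-221 + 111)) = 495237 - (-2 + √(-110)) = 495237 - (-2 + I*√110) = 495237 + (2 - I*√110) = 495239 - I*√110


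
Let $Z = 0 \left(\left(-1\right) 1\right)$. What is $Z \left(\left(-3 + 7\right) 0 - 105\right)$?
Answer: $0$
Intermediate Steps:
$Z = 0$ ($Z = 0 \left(-1\right) = 0$)
$Z \left(\left(-3 + 7\right) 0 - 105\right) = 0 \left(\left(-3 + 7\right) 0 - 105\right) = 0 \left(4 \cdot 0 - 105\right) = 0 \left(0 - 105\right) = 0 \left(-105\right) = 0$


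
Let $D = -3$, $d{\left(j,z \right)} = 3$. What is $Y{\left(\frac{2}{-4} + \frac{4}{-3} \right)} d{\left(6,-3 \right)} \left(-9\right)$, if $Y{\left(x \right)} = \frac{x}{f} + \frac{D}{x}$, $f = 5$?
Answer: $- \frac{3771}{110} \approx -34.282$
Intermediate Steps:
$Y{\left(x \right)} = - \frac{3}{x} + \frac{x}{5}$ ($Y{\left(x \right)} = \frac{x}{5} - \frac{3}{x} = - \frac{3}{x} + \frac{x}{5}$)
$Y{\left(\frac{2}{-4} + \frac{4}{-3} \right)} d{\left(6,-3 \right)} \left(-9\right) = \left(- \frac{3}{\frac{2}{-4} + \frac{4}{-3}} + \frac{\frac{2}{-4} + \frac{4}{-3}}{5}\right) 3 \left(-9\right) = \left(- \frac{3}{2 \left(- \frac{1}{4}\right) + 4 \left(- \frac{1}{3}\right)} + \frac{2 \left(- \frac{1}{4}\right) + 4 \left(- \frac{1}{3}\right)}{5}\right) 3 \left(-9\right) = \left(- \frac{3}{- \frac{1}{2} - \frac{4}{3}} + \frac{- \frac{1}{2} - \frac{4}{3}}{5}\right) 3 \left(-9\right) = \left(- \frac{3}{- \frac{11}{6}} + \frac{1}{5} \left(- \frac{11}{6}\right)\right) 3 \left(-9\right) = \left(\left(-3\right) \left(- \frac{6}{11}\right) - \frac{11}{30}\right) 3 \left(-9\right) = \left(\frac{18}{11} - \frac{11}{30}\right) 3 \left(-9\right) = \frac{419}{330} \cdot 3 \left(-9\right) = \frac{419}{110} \left(-9\right) = - \frac{3771}{110}$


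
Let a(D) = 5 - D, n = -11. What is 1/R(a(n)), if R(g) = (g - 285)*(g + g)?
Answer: -1/8608 ≈ -0.00011617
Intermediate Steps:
R(g) = 2*g*(-285 + g) (R(g) = (-285 + g)*(2*g) = 2*g*(-285 + g))
1/R(a(n)) = 1/(2*(5 - 1*(-11))*(-285 + (5 - 1*(-11)))) = 1/(2*(5 + 11)*(-285 + (5 + 11))) = 1/(2*16*(-285 + 16)) = 1/(2*16*(-269)) = 1/(-8608) = -1/8608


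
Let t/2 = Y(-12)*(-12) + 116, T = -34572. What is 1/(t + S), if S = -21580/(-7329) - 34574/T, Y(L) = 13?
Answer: -14076566/1070599913 ≈ -0.013148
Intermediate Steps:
t = -80 (t = 2*(13*(-12) + 116) = 2*(-156 + 116) = 2*(-40) = -80)
S = 55525367/14076566 (S = -21580/(-7329) - 34574/(-34572) = -21580*(-1/7329) - 34574*(-1/34572) = 21580/7329 + 17287/17286 = 55525367/14076566 ≈ 3.9445)
1/(t + S) = 1/(-80 + 55525367/14076566) = 1/(-1070599913/14076566) = -14076566/1070599913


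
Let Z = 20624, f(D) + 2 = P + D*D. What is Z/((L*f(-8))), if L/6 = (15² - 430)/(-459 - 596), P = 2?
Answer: 271979/984 ≈ 276.40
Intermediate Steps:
L = 246/211 (L = 6*((15² - 430)/(-459 - 596)) = 6*((225 - 430)/(-1055)) = 6*(-205*(-1/1055)) = 6*(41/211) = 246/211 ≈ 1.1659)
f(D) = D² (f(D) = -2 + (2 + D*D) = -2 + (2 + D²) = D²)
Z/((L*f(-8))) = 20624/(((246/211)*(-8)²)) = 20624/(((246/211)*64)) = 20624/(15744/211) = 20624*(211/15744) = 271979/984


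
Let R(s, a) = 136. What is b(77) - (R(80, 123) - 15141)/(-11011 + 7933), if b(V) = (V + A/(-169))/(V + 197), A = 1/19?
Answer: -327383839/71264934 ≈ -4.5939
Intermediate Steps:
A = 1/19 ≈ 0.052632
b(V) = (-1/3211 + V)/(197 + V) (b(V) = (V + (1/19)/(-169))/(V + 197) = (V + (1/19)*(-1/169))/(197 + V) = (V - 1/3211)/(197 + V) = (-1/3211 + V)/(197 + V))
b(77) - (R(80, 123) - 15141)/(-11011 + 7933) = (-1/3211 + 77)/(197 + 77) - (136 - 15141)/(-11011 + 7933) = (247246/3211)/274 - (-15005)/(-3078) = (1/274)*(247246/3211) - (-15005)*(-1)/3078 = 123623/439907 - 1*15005/3078 = 123623/439907 - 15005/3078 = -327383839/71264934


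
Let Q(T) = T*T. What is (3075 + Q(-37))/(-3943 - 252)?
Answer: -4444/4195 ≈ -1.0594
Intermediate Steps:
Q(T) = T**2
(3075 + Q(-37))/(-3943 - 252) = (3075 + (-37)**2)/(-3943 - 252) = (3075 + 1369)/(-4195) = 4444*(-1/4195) = -4444/4195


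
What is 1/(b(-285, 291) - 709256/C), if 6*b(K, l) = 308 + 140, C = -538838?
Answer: 808257/61413740 ≈ 0.013161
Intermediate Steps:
b(K, l) = 224/3 (b(K, l) = (308 + 140)/6 = (⅙)*448 = 224/3)
1/(b(-285, 291) - 709256/C) = 1/(224/3 - 709256/(-538838)) = 1/(224/3 - 709256*(-1/538838)) = 1/(224/3 + 354628/269419) = 1/(61413740/808257) = 808257/61413740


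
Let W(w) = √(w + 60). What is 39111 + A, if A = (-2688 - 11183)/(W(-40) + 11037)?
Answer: 4764167020512/121815349 + 27742*√5/121815349 ≈ 39110.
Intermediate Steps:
W(w) = √(60 + w)
A = -13871/(11037 + 2*√5) (A = (-2688 - 11183)/(√(60 - 40) + 11037) = -13871/(√20 + 11037) = -13871/(2*√5 + 11037) = -13871/(11037 + 2*√5) ≈ -1.2563)
39111 + A = 39111 + (-153094227/121815349 + 27742*√5/121815349) = 4764167020512/121815349 + 27742*√5/121815349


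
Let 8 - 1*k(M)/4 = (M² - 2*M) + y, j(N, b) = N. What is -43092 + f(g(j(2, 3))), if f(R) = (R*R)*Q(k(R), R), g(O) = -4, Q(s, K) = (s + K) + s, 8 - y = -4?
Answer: -46740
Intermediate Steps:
y = 12 (y = 8 - 1*(-4) = 8 + 4 = 12)
k(M) = -16 - 4*M² + 8*M (k(M) = 32 - 4*((M² - 2*M) + 12) = 32 - 4*(12 + M² - 2*M) = 32 + (-48 - 4*M² + 8*M) = -16 - 4*M² + 8*M)
Q(s, K) = K + 2*s (Q(s, K) = (K + s) + s = K + 2*s)
f(R) = R²*(-32 - 8*R² + 17*R) (f(R) = (R*R)*(R + 2*(-16 - 4*R² + 8*R)) = R²*(R + (-32 - 8*R² + 16*R)) = R²*(-32 - 8*R² + 17*R))
-43092 + f(g(j(2, 3))) = -43092 + (-4)²*(-32 - 8*(-4)² + 17*(-4)) = -43092 + 16*(-32 - 8*16 - 68) = -43092 + 16*(-32 - 128 - 68) = -43092 + 16*(-228) = -43092 - 3648 = -46740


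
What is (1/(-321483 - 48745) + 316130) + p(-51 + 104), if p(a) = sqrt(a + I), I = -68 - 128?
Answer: 117040177639/370228 + I*sqrt(143) ≈ 3.1613e+5 + 11.958*I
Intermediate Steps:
I = -196
p(a) = sqrt(-196 + a) (p(a) = sqrt(a - 196) = sqrt(-196 + a))
(1/(-321483 - 48745) + 316130) + p(-51 + 104) = (1/(-321483 - 48745) + 316130) + sqrt(-196 + (-51 + 104)) = (1/(-370228) + 316130) + sqrt(-196 + 53) = (-1/370228 + 316130) + sqrt(-143) = 117040177639/370228 + I*sqrt(143)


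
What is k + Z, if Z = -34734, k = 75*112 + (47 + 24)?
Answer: -26263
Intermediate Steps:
k = 8471 (k = 8400 + 71 = 8471)
k + Z = 8471 - 34734 = -26263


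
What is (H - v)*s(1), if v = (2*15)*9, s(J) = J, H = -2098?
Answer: -2368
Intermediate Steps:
v = 270 (v = 30*9 = 270)
(H - v)*s(1) = (-2098 - 1*270)*1 = (-2098 - 270)*1 = -2368*1 = -2368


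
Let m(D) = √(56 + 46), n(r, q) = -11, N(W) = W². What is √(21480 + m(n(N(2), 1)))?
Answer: √(21480 + √102) ≈ 146.59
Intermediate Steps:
m(D) = √102
√(21480 + m(n(N(2), 1))) = √(21480 + √102)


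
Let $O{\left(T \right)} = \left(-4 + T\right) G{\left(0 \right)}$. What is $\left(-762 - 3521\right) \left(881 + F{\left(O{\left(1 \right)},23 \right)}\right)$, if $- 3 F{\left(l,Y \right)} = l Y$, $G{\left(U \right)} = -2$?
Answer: $-3576305$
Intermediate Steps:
$O{\left(T \right)} = 8 - 2 T$ ($O{\left(T \right)} = \left(-4 + T\right) \left(-2\right) = 8 - 2 T$)
$F{\left(l,Y \right)} = - \frac{Y l}{3}$ ($F{\left(l,Y \right)} = - \frac{l Y}{3} = - \frac{Y l}{3}$)
$\left(-762 - 3521\right) \left(881 + F{\left(O{\left(1 \right)},23 \right)}\right) = \left(-762 - 3521\right) \left(881 - \frac{23 \left(8 - 2\right)}{3}\right) = - 4283 \left(881 - \frac{23 \left(8 - 2\right)}{3}\right) = - 4283 \left(881 - \frac{23}{3} \cdot 6\right) = - 4283 \left(881 - 46\right) = \left(-4283\right) 835 = -3576305$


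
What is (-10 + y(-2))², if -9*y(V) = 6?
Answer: 1024/9 ≈ 113.78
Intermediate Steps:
y(V) = -⅔ (y(V) = -⅑*6 = -⅔)
(-10 + y(-2))² = (-10 - ⅔)² = (-32/3)² = 1024/9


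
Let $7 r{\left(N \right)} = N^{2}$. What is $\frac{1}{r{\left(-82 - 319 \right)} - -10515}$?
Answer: $\frac{7}{234406} \approx 2.9863 \cdot 10^{-5}$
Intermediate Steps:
$r{\left(N \right)} = \frac{N^{2}}{7}$
$\frac{1}{r{\left(-82 - 319 \right)} - -10515} = \frac{1}{\frac{\left(-82 - 319\right)^{2}}{7} - -10515} = \frac{1}{\frac{\left(-401\right)^{2}}{7} + \left(-75730 + 86245\right)} = \frac{1}{\frac{1}{7} \cdot 160801 + 10515} = \frac{1}{\frac{160801}{7} + 10515} = \frac{1}{\frac{234406}{7}} = \frac{7}{234406}$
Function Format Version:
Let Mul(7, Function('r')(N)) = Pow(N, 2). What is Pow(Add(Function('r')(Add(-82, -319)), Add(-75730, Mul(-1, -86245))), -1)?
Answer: Rational(7, 234406) ≈ 2.9863e-5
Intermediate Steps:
Function('r')(N) = Mul(Rational(1, 7), Pow(N, 2))
Pow(Add(Function('r')(Add(-82, -319)), Add(-75730, Mul(-1, -86245))), -1) = Pow(Add(Mul(Rational(1, 7), Pow(Add(-82, -319), 2)), Add(-75730, Mul(-1, -86245))), -1) = Pow(Add(Mul(Rational(1, 7), Pow(-401, 2)), Add(-75730, 86245)), -1) = Pow(Add(Mul(Rational(1, 7), 160801), 10515), -1) = Pow(Add(Rational(160801, 7), 10515), -1) = Pow(Rational(234406, 7), -1) = Rational(7, 234406)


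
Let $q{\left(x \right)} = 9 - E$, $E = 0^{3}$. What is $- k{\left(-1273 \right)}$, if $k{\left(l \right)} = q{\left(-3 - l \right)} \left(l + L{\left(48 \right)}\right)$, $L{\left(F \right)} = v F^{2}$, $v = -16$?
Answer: $343233$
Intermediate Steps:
$L{\left(F \right)} = - 16 F^{2}$
$E = 0$
$q{\left(x \right)} = 9$ ($q{\left(x \right)} = 9 - 0 = 9 + 0 = 9$)
$k{\left(l \right)} = -331776 + 9 l$ ($k{\left(l \right)} = 9 \left(l - 16 \cdot 48^{2}\right) = 9 \left(l - 36864\right) = 9 \left(-36864 + l\right) = -331776 + 9 l$)
$- k{\left(-1273 \right)} = - (-331776 + 9 \left(-1273\right)) = - (-331776 - 11457) = \left(-1\right) \left(-343233\right) = 343233$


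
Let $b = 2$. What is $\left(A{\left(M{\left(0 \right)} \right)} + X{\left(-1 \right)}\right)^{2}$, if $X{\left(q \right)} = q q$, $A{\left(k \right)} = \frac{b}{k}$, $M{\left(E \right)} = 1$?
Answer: $9$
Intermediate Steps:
$A{\left(k \right)} = \frac{2}{k}$
$X{\left(q \right)} = q^{2}$
$\left(A{\left(M{\left(0 \right)} \right)} + X{\left(-1 \right)}\right)^{2} = \left(\frac{2}{1} + \left(-1\right)^{2}\right)^{2} = \left(2 \cdot 1 + 1\right)^{2} = \left(2 + 1\right)^{2} = 3^{2} = 9$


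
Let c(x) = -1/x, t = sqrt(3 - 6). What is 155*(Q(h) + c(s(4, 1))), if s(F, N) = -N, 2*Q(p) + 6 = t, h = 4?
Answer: -310 + 155*I*sqrt(3)/2 ≈ -310.0 + 134.23*I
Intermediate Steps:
t = I*sqrt(3) (t = sqrt(-3) = I*sqrt(3) ≈ 1.732*I)
Q(p) = -3 + I*sqrt(3)/2 (Q(p) = -3 + (I*sqrt(3))/2 = -3 + I*sqrt(3)/2)
155*(Q(h) + c(s(4, 1))) = 155*((-3 + I*sqrt(3)/2) - 1/((-1*1))) = 155*((-3 + I*sqrt(3)/2) - 1/(-1)) = 155*((-3 + I*sqrt(3)/2) - 1*(-1)) = 155*((-3 + I*sqrt(3)/2) + 1) = 155*(-2 + I*sqrt(3)/2) = -310 + 155*I*sqrt(3)/2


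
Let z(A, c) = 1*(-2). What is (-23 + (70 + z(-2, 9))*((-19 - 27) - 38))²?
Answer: 32890225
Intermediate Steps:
z(A, c) = -2
(-23 + (70 + z(-2, 9))*((-19 - 27) - 38))² = (-23 + (70 - 2)*((-19 - 27) - 38))² = (-23 + 68*(-46 - 38))² = (-23 + 68*(-84))² = (-23 - 5712)² = (-5735)² = 32890225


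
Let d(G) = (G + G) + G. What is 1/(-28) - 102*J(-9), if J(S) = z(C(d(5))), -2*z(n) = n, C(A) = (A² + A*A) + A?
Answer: 664019/28 ≈ 23715.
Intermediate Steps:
d(G) = 3*G (d(G) = 2*G + G = 3*G)
C(A) = A + 2*A² (C(A) = (A² + A²) + A = 2*A² + A = A + 2*A²)
z(n) = -n/2
J(S) = -465/2 (J(S) = -3*5*(1 + 2*(3*5))/2 = -15*(1 + 2*15)/2 = -15*(1 + 30)/2 = -15*31/2 = -½*465 = -465/2)
1/(-28) - 102*J(-9) = 1/(-28) - 102*(-465/2) = -1/28 + 23715 = 664019/28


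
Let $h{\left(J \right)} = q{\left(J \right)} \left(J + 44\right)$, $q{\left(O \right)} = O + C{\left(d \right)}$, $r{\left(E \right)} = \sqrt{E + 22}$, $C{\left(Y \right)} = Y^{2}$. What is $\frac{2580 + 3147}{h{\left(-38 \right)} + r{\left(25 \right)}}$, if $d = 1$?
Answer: $- \frac{1271394}{49237} - \frac{5727 \sqrt{47}}{49237} \approx -26.619$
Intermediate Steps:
$r{\left(E \right)} = \sqrt{22 + E}$
$q{\left(O \right)} = 1 + O$ ($q{\left(O \right)} = O + 1^{2} = O + 1 = 1 + O$)
$h{\left(J \right)} = \left(1 + J\right) \left(44 + J\right)$ ($h{\left(J \right)} = \left(1 + J\right) \left(J + 44\right) = \left(1 + J\right) \left(44 + J\right)$)
$\frac{2580 + 3147}{h{\left(-38 \right)} + r{\left(25 \right)}} = \frac{2580 + 3147}{\left(1 - 38\right) \left(44 - 38\right) + \sqrt{22 + 25}} = \frac{5727}{\left(-37\right) 6 + \sqrt{47}} = \frac{5727}{-222 + \sqrt{47}}$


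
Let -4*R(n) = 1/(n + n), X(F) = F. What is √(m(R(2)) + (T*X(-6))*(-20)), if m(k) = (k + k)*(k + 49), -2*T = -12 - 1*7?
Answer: √290274/16 ≈ 33.673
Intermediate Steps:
T = 19/2 (T = -(-12 - 1*7)/2 = -(-12 - 7)/2 = -½*(-19) = 19/2 ≈ 9.5000)
R(n) = -1/(8*n) (R(n) = -1/(4*(n + n)) = -1/(2*n)/4 = -1/(8*n))
m(k) = 2*k*(49 + k) (m(k) = (2*k)*(49 + k) = 2*k*(49 + k))
√(m(R(2)) + (T*X(-6))*(-20)) = √(2*(-⅛/2)*(49 - ⅛/2) + ((19/2)*(-6))*(-20)) = √(2*(-⅛*½)*(49 - ⅛*½) - 57*(-20)) = √(2*(-1/16)*(49 - 1/16) + 1140) = √(2*(-1/16)*(783/16) + 1140) = √(-783/128 + 1140) = √(145137/128) = √290274/16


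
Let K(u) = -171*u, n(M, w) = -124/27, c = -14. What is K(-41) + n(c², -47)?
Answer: 189173/27 ≈ 7006.4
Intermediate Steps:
n(M, w) = -124/27 (n(M, w) = -124*1/27 = -124/27)
K(-41) + n(c², -47) = -171*(-41) - 124/27 = 7011 - 124/27 = 189173/27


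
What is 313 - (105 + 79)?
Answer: 129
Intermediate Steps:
313 - (105 + 79) = 313 - 1*184 = 313 - 184 = 129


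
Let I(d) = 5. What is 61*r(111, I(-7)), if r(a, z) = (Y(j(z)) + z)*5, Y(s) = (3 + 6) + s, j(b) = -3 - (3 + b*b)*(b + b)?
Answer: -82045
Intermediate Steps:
j(b) = -3 - 2*b*(3 + b²) (j(b) = -3 - (3 + b²)*2*b = -3 - 2*b*(3 + b²))
Y(s) = 9 + s
r(a, z) = 30 - 25*z - 10*z³ (r(a, z) = ((9 + (-3 - 6*z - 2*z³)) + z)*5 = ((6 - 6*z - 2*z³) + z)*5 = (6 - 5*z - 2*z³)*5 = 30 - 25*z - 10*z³)
61*r(111, I(-7)) = 61*(30 - 25*5 - 10*5³) = 61*(30 - 125 - 10*125) = 61*(30 - 125 - 1250) = 61*(-1345) = -82045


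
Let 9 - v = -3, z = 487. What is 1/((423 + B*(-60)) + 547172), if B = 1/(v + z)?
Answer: 499/273249845 ≈ 1.8262e-6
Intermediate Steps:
v = 12 (v = 9 - 1*(-3) = 9 + 3 = 12)
B = 1/499 (B = 1/(12 + 487) = 1/499 ≈ 0.0020040)
1/((423 + B*(-60)) + 547172) = 1/((423 + (1/499)*(-60)) + 547172) = 1/((423 - 60/499) + 547172) = 1/(211017/499 + 547172) = 1/(273249845/499) = 499/273249845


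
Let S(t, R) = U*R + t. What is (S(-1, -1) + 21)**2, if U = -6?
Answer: 676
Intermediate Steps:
S(t, R) = t - 6*R (S(t, R) = -6*R + t = t - 6*R)
(S(-1, -1) + 21)**2 = ((-1 - 6*(-1)) + 21)**2 = ((-1 + 6) + 21)**2 = (5 + 21)**2 = 26**2 = 676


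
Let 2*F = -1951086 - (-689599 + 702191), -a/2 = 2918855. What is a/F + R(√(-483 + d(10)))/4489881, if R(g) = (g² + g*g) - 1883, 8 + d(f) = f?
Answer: 26207829880555/4408340271159 ≈ 5.9451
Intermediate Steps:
d(f) = -8 + f
a = -5837710 (a = -2*2918855 = -5837710)
R(g) = -1883 + 2*g² (R(g) = (g² + g²) - 1883 = 2*g² - 1883 = -1883 + 2*g²)
F = -981839 (F = (-1951086 - (-689599 + 702191))/2 = (-1951086 - 1*12592)/2 = (-1951086 - 12592)/2 = (½)*(-1963678) = -981839)
a/F + R(√(-483 + d(10)))/4489881 = -5837710/(-981839) + (-1883 + 2*(√(-483 + (-8 + 10)))²)/4489881 = -5837710*(-1/981839) + (-1883 + 2*(√(-483 + 2))²)*(1/4489881) = 5837710/981839 + (-1883 + 2*(√(-481))²)*(1/4489881) = 5837710/981839 + (-1883 + 2*(I*√481)²)*(1/4489881) = 5837710/981839 + (-1883 + 2*(-481))*(1/4489881) = 5837710/981839 + (-1883 - 962)*(1/4489881) = 5837710/981839 - 2845*1/4489881 = 5837710/981839 - 2845/4489881 = 26207829880555/4408340271159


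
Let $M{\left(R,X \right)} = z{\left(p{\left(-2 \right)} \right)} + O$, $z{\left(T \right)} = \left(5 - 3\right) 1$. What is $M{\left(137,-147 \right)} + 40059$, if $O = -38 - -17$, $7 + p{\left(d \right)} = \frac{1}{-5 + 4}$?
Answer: $40040$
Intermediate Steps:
$p{\left(d \right)} = -8$ ($p{\left(d \right)} = -7 + \frac{1}{-5 + 4} = -7 + \frac{1}{-1} = -7 - 1 = -8$)
$z{\left(T \right)} = 2$ ($z{\left(T \right)} = 2 \cdot 1 = 2$)
$O = -21$ ($O = -38 + 17 = -21$)
$M{\left(R,X \right)} = -19$ ($M{\left(R,X \right)} = 2 - 21 = -19$)
$M{\left(137,-147 \right)} + 40059 = -19 + 40059 = 40040$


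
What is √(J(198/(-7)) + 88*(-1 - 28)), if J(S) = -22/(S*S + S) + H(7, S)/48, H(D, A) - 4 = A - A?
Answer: 5*I*√134060417/1146 ≈ 50.517*I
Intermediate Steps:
H(D, A) = 4 (H(D, A) = 4 + (A - A) = 4 + 0 = 4)
J(S) = 1/12 - 22/(S + S²) (J(S) = -22/(S*S + S) + 4/48 = -22/(S² + S) + 4*(1/48) = -22/(S + S²) + 1/12 = 1/12 - 22/(S + S²))
√(J(198/(-7)) + 88*(-1 - 28)) = √((-264 + 198/(-7) + (198/(-7))²)/(12*((198/(-7)))*(1 + 198/(-7))) + 88*(-1 - 28)) = √((-264 + 198*(-⅐) + (198*(-⅐))²)/(12*((198*(-⅐)))*(1 + 198*(-⅐))) + 88*(-29)) = √((-264 - 198/7 + (-198/7)²)/(12*(-198/7)*(1 - 198/7)) - 2552) = √((1/12)*(-7/198)*(-264 - 198/7 + 39204/49)/(-191/7) - 2552) = √((1/12)*(-7/198)*(-7/191)*(24882/49) - 2552) = √(377/6876 - 2552) = √(-17547175/6876) = 5*I*√134060417/1146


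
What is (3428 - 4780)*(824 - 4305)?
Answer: 4706312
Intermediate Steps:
(3428 - 4780)*(824 - 4305) = -1352*(-3481) = 4706312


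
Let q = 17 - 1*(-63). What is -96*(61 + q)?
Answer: -13536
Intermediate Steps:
q = 80 (q = 17 + 63 = 80)
-96*(61 + q) = -96*(61 + 80) = -96*141 = -13536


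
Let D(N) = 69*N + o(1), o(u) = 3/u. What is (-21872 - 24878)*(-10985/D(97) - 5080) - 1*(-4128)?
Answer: 795387114919/3348 ≈ 2.3757e+8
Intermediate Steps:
D(N) = 3 + 69*N (D(N) = 69*N + 3/1 = 69*N + 3*1 = 69*N + 3 = 3 + 69*N)
(-21872 - 24878)*(-10985/D(97) - 5080) - 1*(-4128) = (-21872 - 24878)*(-10985/(3 + 69*97) - 5080) - 1*(-4128) = -46750*(-10985/(3 + 6693) - 5080) + 4128 = -46750*(-10985/6696 - 5080) + 4128 = -46750*(-34026665/6696) + 4128 = 795373294375/3348 + 4128 = 795387114919/3348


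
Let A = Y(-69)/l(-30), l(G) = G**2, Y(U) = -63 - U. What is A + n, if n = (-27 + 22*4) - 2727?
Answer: -399899/150 ≈ -2666.0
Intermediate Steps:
A = 1/150 (A = (-63 - 1*(-69))/((-30)**2) = (-63 + 69)/900 = 6*(1/900) = 1/150 ≈ 0.0066667)
n = -2666 (n = (-27 + 88) - 2727 = 61 - 2727 = -2666)
A + n = 1/150 - 2666 = -399899/150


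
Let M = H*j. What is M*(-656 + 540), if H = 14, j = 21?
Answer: -34104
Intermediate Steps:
M = 294 (M = 14*21 = 294)
M*(-656 + 540) = 294*(-656 + 540) = 294*(-116) = -34104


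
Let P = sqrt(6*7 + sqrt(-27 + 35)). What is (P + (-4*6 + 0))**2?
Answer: (24 - sqrt(2)*sqrt(21 + sqrt(2)))**2 ≈ 299.45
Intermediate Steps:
P = sqrt(42 + 2*sqrt(2)) (P = sqrt(42 + sqrt(8)) = sqrt(42 + 2*sqrt(2)) ≈ 6.6954)
(P + (-4*6 + 0))**2 = (sqrt(42 + 2*sqrt(2)) + (-4*6 + 0))**2 = (sqrt(42 + 2*sqrt(2)) + (-24 + 0))**2 = (sqrt(42 + 2*sqrt(2)) - 24)**2 = (-24 + sqrt(42 + 2*sqrt(2)))**2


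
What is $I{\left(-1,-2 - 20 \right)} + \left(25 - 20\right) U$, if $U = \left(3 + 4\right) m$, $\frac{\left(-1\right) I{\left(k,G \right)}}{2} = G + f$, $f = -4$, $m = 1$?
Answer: $87$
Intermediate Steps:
$I{\left(k,G \right)} = 8 - 2 G$ ($I{\left(k,G \right)} = - 2 \left(G - 4\right) = - 2 \left(-4 + G\right) = 8 - 2 G$)
$U = 7$ ($U = \left(3 + 4\right) 1 = 7 \cdot 1 = 7$)
$I{\left(-1,-2 - 20 \right)} + \left(25 - 20\right) U = \left(8 - 2 \left(-2 - 20\right)\right) + \left(25 - 20\right) 7 = \left(8 - -44\right) + 5 \cdot 7 = \left(8 + 44\right) + 35 = 52 + 35 = 87$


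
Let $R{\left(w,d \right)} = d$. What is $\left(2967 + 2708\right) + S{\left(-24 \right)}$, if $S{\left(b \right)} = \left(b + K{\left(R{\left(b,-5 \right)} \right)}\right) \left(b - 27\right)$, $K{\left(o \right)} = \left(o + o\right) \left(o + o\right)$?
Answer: $1799$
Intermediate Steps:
$K{\left(o \right)} = 4 o^{2}$ ($K{\left(o \right)} = 2 o 2 o = 4 o^{2}$)
$S{\left(b \right)} = \left(-27 + b\right) \left(100 + b\right)$ ($S{\left(b \right)} = \left(b + 4 \left(-5\right)^{2}\right) \left(b - 27\right) = \left(b + 4 \cdot 25\right) \left(-27 + b\right) = \left(b + 100\right) \left(-27 + b\right) = \left(100 + b\right) \left(-27 + b\right) = \left(-27 + b\right) \left(100 + b\right)$)
$\left(2967 + 2708\right) + S{\left(-24 \right)} = \left(2967 + 2708\right) + \left(-2700 + \left(-24\right)^{2} + 73 \left(-24\right)\right) = 5675 - 3876 = 1799$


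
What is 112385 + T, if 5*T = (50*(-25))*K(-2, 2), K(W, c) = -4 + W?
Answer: 113885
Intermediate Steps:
T = 1500 (T = ((50*(-25))*(-4 - 2))/5 = (-1250*(-6))/5 = (⅕)*7500 = 1500)
112385 + T = 112385 + 1500 = 113885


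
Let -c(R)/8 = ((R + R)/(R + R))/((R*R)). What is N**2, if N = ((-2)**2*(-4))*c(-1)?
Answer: 16384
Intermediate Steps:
c(R) = -8/R**2 (c(R) = -8*(R + R)/(R + R)/(R*R) = -8*(2*R)/((2*R))/(R**2) = -8*(2*R)*(1/(2*R))/R**2 = -8/R**2)
N = 128 (N = ((-2)**2*(-4))*(-8/(-1)**2) = (4*(-4))*(-8*1) = -16*(-8) = 128)
N**2 = 128**2 = 16384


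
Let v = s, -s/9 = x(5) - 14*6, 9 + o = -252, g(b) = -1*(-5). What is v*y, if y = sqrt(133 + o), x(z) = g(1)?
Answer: 5688*I*sqrt(2) ≈ 8044.0*I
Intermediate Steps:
g(b) = 5
x(z) = 5
o = -261 (o = -9 - 252 = -261)
y = 8*I*sqrt(2) (y = sqrt(133 - 261) = sqrt(-128) = 8*I*sqrt(2) ≈ 11.314*I)
s = 711 (s = -9*(5 - 14*6) = -9*(5 - 84) = -9*(-79) = 711)
v = 711
v*y = 711*(8*I*sqrt(2)) = 5688*I*sqrt(2)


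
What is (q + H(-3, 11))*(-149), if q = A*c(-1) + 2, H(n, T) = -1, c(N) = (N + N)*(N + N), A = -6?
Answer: 3427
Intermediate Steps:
c(N) = 4*N**2 (c(N) = (2*N)*(2*N) = 4*N**2)
q = -22 (q = -24*(-1)**2 + 2 = -24 + 2 = -22)
(q + H(-3, 11))*(-149) = (-22 - 1)*(-149) = -23*(-149) = 3427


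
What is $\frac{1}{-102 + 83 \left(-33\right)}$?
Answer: $- \frac{1}{2841} \approx -0.00035199$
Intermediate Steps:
$\frac{1}{-102 + 83 \left(-33\right)} = \frac{1}{-102 - 2739} = \frac{1}{-2841} = - \frac{1}{2841}$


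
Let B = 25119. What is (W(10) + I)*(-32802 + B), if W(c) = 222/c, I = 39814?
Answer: -1530307623/5 ≈ -3.0606e+8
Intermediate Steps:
(W(10) + I)*(-32802 + B) = (222/10 + 39814)*(-32802 + 25119) = (222*(⅒) + 39814)*(-7683) = (111/5 + 39814)*(-7683) = (199181/5)*(-7683) = -1530307623/5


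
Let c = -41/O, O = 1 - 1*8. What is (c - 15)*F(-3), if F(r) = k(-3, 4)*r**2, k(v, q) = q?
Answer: -2304/7 ≈ -329.14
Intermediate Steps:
O = -7 (O = 1 - 8 = -7)
F(r) = 4*r**2
c = 41/7 (c = -41/(-7) = -41*(-1/7) = 41/7 ≈ 5.8571)
(c - 15)*F(-3) = (41/7 - 15)*(4*(-3)**2) = -256*9/7 = -64/7*36 = -2304/7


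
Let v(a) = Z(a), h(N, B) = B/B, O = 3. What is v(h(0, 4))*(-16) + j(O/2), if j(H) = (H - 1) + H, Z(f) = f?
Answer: -14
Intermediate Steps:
h(N, B) = 1
v(a) = a
j(H) = -1 + 2*H (j(H) = (-1 + H) + H = -1 + 2*H)
v(h(0, 4))*(-16) + j(O/2) = 1*(-16) + (-1 + 2*(3/2)) = -16 + (-1 + 2*(3*(1/2))) = -16 + (-1 + 2*(3/2)) = -16 + (-1 + 3) = -16 + 2 = -14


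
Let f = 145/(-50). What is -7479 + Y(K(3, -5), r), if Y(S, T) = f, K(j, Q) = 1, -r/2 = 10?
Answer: -74819/10 ≈ -7481.9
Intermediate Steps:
r = -20 (r = -2*10 = -20)
f = -29/10 (f = 145*(-1/50) = -29/10 ≈ -2.9000)
Y(S, T) = -29/10
-7479 + Y(K(3, -5), r) = -7479 - 29/10 = -74819/10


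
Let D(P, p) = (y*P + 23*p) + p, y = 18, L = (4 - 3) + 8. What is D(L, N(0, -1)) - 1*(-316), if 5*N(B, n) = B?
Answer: 478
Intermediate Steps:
N(B, n) = B/5
L = 9 (L = 1 + 8 = 9)
D(P, p) = 18*P + 24*p (D(P, p) = (18*P + 23*p) + p = 18*P + 24*p)
D(L, N(0, -1)) - 1*(-316) = (18*9 + 24*((1/5)*0)) - 1*(-316) = (162 + 24*0) + 316 = (162 + 0) + 316 = 162 + 316 = 478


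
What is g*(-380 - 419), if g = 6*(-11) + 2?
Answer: 51136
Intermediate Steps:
g = -64 (g = -66 + 2 = -64)
g*(-380 - 419) = -64*(-380 - 419) = -64*(-799) = 51136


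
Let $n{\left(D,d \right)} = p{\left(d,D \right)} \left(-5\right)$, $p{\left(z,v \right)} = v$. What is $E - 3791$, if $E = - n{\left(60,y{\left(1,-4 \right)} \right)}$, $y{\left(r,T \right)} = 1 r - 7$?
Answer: $-3491$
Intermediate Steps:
$y{\left(r,T \right)} = -7 + r$ ($y{\left(r,T \right)} = r - 7 = -7 + r$)
$n{\left(D,d \right)} = - 5 D$ ($n{\left(D,d \right)} = D \left(-5\right) = - 5 D$)
$E = 300$ ($E = - \left(-5\right) 60 = \left(-1\right) \left(-300\right) = 300$)
$E - 3791 = 300 - 3791 = -3491$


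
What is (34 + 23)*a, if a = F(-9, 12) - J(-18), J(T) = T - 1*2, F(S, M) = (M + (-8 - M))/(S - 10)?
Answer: 1164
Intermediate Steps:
F(S, M) = -8/(-10 + S)
J(T) = -2 + T (J(T) = T - 2 = -2 + T)
a = 388/19 (a = -8/(-10 - 9) - (-2 - 18) = -8/(-19) - 1*(-20) = -8*(-1/19) + 20 = 8/19 + 20 = 388/19 ≈ 20.421)
(34 + 23)*a = (34 + 23)*(388/19) = 57*(388/19) = 1164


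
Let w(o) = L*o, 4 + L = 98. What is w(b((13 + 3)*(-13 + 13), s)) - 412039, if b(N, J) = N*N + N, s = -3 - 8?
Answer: -412039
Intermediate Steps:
L = 94 (L = -4 + 98 = 94)
s = -11
b(N, J) = N + N**2 (b(N, J) = N**2 + N = N + N**2)
w(o) = 94*o
w(b((13 + 3)*(-13 + 13), s)) - 412039 = 94*(((13 + 3)*(-13 + 13))*(1 + (13 + 3)*(-13 + 13))) - 412039 = 94*((16*0)*(1 + 16*0)) - 412039 = 94*(0*(1 + 0)) - 412039 = 94*(0*1) - 412039 = 94*0 - 412039 = 0 - 412039 = -412039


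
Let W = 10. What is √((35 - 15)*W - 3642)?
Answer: I*√3442 ≈ 58.669*I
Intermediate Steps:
√((35 - 15)*W - 3642) = √((35 - 15)*10 - 3642) = √(20*10 - 3642) = √(200 - 3642) = √(-3442) = I*√3442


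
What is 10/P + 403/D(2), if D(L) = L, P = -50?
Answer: 2013/10 ≈ 201.30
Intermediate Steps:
10/P + 403/D(2) = 10/(-50) + 403/2 = 10*(-1/50) + 403*(1/2) = -1/5 + 403/2 = 2013/10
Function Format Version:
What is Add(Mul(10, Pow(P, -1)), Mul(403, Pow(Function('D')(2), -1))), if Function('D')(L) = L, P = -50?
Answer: Rational(2013, 10) ≈ 201.30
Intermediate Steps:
Add(Mul(10, Pow(P, -1)), Mul(403, Pow(Function('D')(2), -1))) = Add(Mul(10, Pow(-50, -1)), Mul(403, Pow(2, -1))) = Add(Mul(10, Rational(-1, 50)), Mul(403, Rational(1, 2))) = Add(Rational(-1, 5), Rational(403, 2)) = Rational(2013, 10)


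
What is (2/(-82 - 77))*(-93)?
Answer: 62/53 ≈ 1.1698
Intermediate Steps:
(2/(-82 - 77))*(-93) = (2/(-159))*(-93) = (2*(-1/159))*(-93) = -2/159*(-93) = 62/53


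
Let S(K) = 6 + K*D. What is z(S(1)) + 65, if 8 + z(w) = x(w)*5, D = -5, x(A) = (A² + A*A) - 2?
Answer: 57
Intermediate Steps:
x(A) = -2 + 2*A² (x(A) = (A² + A²) - 2 = 2*A² - 2 = -2 + 2*A²)
S(K) = 6 - 5*K (S(K) = 6 + K*(-5) = 6 - 5*K)
z(w) = -18 + 10*w² (z(w) = -8 + (-2 + 2*w²)*5 = -8 + (-10 + 10*w²) = -18 + 10*w²)
z(S(1)) + 65 = (-18 + 10*(6 - 5*1)²) + 65 = (-18 + 10*(6 - 5)²) + 65 = (-18 + 10*1²) + 65 = (-18 + 10*1) + 65 = (-18 + 10) + 65 = -8 + 65 = 57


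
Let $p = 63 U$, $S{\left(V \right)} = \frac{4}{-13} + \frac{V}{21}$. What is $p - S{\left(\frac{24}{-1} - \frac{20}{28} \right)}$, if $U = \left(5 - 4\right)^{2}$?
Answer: $\frac{123230}{1911} \approx 64.485$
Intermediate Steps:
$U = 1$ ($U = 1^{2} = 1$)
$S{\left(V \right)} = - \frac{4}{13} + \frac{V}{21}$ ($S{\left(V \right)} = 4 \left(- \frac{1}{13}\right) + V \frac{1}{21} = - \frac{4}{13} + \frac{V}{21}$)
$p = 63$ ($p = 63 \cdot 1 = 63$)
$p - S{\left(\frac{24}{-1} - \frac{20}{28} \right)} = 63 - \left(- \frac{4}{13} + \frac{\frac{24}{-1} - \frac{20}{28}}{21}\right) = 63 - \left(- \frac{4}{13} + \frac{24 \left(-1\right) - \frac{5}{7}}{21}\right) = 63 - \left(- \frac{4}{13} + \frac{-24 - \frac{5}{7}}{21}\right) = 63 - \left(- \frac{4}{13} + \frac{1}{21} \left(- \frac{173}{7}\right)\right) = 63 - \left(- \frac{4}{13} - \frac{173}{147}\right) = 63 - - \frac{2837}{1911} = 63 + \frac{2837}{1911} = \frac{123230}{1911}$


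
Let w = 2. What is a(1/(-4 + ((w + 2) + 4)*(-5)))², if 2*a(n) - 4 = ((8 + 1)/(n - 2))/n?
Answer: 79032100/7921 ≈ 9977.5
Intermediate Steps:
a(n) = 2 + 9/(2*n*(-2 + n)) (a(n) = 2 + (((8 + 1)/(n - 2))/n)/2 = 2 + ((9/(-2 + n))/n)/2 = 2 + (9/(n*(-2 + n)))/2 = 2 + 9/(2*n*(-2 + n)))
a(1/(-4 + ((w + 2) + 4)*(-5)))² = ((9 - 8/(-4 + ((2 + 2) + 4)*(-5)) + 4*(1/(-4 + ((2 + 2) + 4)*(-5)))²)/(2*(1/(-4 + ((2 + 2) + 4)*(-5)))*(-2 + 1/(-4 + ((2 + 2) + 4)*(-5)))))² = ((9 - 8/(-4 + (4 + 4)*(-5)) + 4*(1/(-4 + (4 + 4)*(-5)))²)/(2*(1/(-4 + (4 + 4)*(-5)))*(-2 + 1/(-4 + (4 + 4)*(-5)))))² = ((9 - 8/(-4 + 8*(-5)) + 4*(1/(-4 + 8*(-5)))²)/(2*(1/(-4 + 8*(-5)))*(-2 + 1/(-4 + 8*(-5)))))² = ((9 - 8/(-4 - 40) + 4*(1/(-4 - 40))²)/(2*(1/(-4 - 40))*(-2 + 1/(-4 - 40))))² = ((9 - 8/(-44) + 4*(1/(-44))²)/(2*(1/(-44))*(-2 + 1/(-44))))² = ((9 - 8*(-1/44) + 4*(-1/44)²)/(2*(-1/44)*(-2 - 1/44)))² = ((½)*(-44)*(9 + 2/11 + 4*(1/1936))/(-89/44))² = ((½)*(-44)*(-44/89)*(9 + 2/11 + 1/484))² = ((½)*(-44)*(-44/89)*(4445/484))² = (8890/89)² = 79032100/7921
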